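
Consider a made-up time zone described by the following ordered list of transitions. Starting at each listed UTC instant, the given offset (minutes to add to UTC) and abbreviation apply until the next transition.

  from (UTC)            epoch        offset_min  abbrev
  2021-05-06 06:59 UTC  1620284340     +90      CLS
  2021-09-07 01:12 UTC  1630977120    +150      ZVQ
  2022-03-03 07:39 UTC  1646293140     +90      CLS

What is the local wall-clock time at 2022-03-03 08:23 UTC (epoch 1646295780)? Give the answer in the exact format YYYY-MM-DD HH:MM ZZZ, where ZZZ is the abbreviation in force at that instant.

2022-03-03 09:53 CLS

Query: 2022-03-03 08:23 UTC
Rule 3/3 (CLS, +01:30): 2022-03-03 07:39 UTC ≤ query < +∞
8·60 + 23 + 90 = 593 min
593 = 0·1440 + 593; 593 = 9·60 + 53 → 09:53, same day
→ 2022-03-03 09:53 CLS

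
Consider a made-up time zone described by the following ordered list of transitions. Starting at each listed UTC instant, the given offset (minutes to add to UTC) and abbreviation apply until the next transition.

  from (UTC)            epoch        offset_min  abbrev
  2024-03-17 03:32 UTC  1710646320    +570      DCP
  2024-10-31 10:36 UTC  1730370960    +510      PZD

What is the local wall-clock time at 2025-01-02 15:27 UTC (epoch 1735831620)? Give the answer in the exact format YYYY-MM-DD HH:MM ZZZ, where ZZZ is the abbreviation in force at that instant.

2025-01-02 23:57 PZD

Query: 2025-01-02 15:27 UTC
Rule 2/2 (PZD, +08:30): 2024-10-31 10:36 UTC ≤ query < +∞
15·60 + 27 + 510 = 1437 min
1437 = 0·1440 + 1437; 1437 = 23·60 + 57 → 23:57, same day
→ 2025-01-02 23:57 PZD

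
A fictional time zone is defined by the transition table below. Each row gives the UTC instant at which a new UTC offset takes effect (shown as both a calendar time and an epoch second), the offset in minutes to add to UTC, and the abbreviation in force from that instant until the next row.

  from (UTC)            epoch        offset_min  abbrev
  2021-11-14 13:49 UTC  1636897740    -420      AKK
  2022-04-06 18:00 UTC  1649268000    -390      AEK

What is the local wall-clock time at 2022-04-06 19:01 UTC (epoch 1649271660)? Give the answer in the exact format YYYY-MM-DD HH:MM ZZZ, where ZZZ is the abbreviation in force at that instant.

2022-04-06 12:31 AEK

Query: 2022-04-06 19:01 UTC
Rule 2/2 (AEK, -06:30): 2022-04-06 18:00 UTC ≤ query < +∞
19·60 + 1 - 390 = 751 min
751 = 0·1440 + 751; 751 = 12·60 + 31 → 12:31, same day
→ 2022-04-06 12:31 AEK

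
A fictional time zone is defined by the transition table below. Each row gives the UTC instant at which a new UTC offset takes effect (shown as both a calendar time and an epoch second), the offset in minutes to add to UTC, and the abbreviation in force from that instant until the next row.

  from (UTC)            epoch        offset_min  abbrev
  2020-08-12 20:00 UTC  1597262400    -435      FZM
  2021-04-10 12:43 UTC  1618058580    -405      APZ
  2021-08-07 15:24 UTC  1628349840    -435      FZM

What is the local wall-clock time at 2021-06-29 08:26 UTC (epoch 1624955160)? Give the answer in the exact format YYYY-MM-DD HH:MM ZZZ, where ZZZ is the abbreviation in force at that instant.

Query: 2021-06-29 08:26 UTC
Rule 2/3 (APZ, -06:45): 2021-04-10 12:43 UTC ≤ query < 2021-08-07 15:24 UTC
8·60 + 26 - 405 = 101 min
101 = 0·1440 + 101; 101 = 1·60 + 41 → 01:41, same day
→ 2021-06-29 01:41 APZ

2021-06-29 01:41 APZ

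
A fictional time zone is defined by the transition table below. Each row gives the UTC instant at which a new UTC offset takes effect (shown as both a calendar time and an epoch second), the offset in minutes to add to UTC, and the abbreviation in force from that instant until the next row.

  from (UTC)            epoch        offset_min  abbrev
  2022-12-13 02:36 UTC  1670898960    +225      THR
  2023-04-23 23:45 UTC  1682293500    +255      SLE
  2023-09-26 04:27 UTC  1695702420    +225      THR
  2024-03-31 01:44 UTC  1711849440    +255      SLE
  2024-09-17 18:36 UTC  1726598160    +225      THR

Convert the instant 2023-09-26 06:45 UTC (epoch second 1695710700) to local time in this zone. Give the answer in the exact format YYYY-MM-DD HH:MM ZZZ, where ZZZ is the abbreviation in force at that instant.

2023-09-26 10:30 THR

Query: 2023-09-26 06:45 UTC
Rule 3/5 (THR, +03:45): 2023-09-26 04:27 UTC ≤ query < 2024-03-31 01:44 UTC
6·60 + 45 + 225 = 630 min
630 = 0·1440 + 630; 630 = 10·60 + 30 → 10:30, same day
→ 2023-09-26 10:30 THR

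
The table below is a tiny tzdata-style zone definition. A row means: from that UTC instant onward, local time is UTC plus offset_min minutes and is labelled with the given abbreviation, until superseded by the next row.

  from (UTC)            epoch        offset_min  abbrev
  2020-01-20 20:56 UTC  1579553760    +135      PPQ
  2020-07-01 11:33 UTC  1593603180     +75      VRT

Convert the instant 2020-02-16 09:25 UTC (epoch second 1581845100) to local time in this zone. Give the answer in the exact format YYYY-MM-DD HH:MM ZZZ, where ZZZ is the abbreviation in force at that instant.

2020-02-16 11:40 PPQ

Query: 2020-02-16 09:25 UTC
Rule 1/2 (PPQ, +02:15): 2020-01-20 20:56 UTC ≤ query < 2020-07-01 11:33 UTC
9·60 + 25 + 135 = 700 min
700 = 0·1440 + 700; 700 = 11·60 + 40 → 11:40, same day
→ 2020-02-16 11:40 PPQ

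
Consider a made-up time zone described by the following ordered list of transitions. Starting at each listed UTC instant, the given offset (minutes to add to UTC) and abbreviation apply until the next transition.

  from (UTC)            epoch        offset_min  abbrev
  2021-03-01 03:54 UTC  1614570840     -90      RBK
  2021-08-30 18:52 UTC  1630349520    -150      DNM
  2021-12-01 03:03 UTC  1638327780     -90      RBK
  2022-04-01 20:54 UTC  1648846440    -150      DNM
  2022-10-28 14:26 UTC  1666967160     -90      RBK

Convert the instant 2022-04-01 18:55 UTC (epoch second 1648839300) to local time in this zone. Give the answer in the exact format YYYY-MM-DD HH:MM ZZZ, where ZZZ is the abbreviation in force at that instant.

2022-04-01 17:25 RBK

Query: 2022-04-01 18:55 UTC
Rule 3/5 (RBK, -01:30): 2021-12-01 03:03 UTC ≤ query < 2022-04-01 20:54 UTC
18·60 + 55 - 90 = 1045 min
1045 = 0·1440 + 1045; 1045 = 17·60 + 25 → 17:25, same day
→ 2022-04-01 17:25 RBK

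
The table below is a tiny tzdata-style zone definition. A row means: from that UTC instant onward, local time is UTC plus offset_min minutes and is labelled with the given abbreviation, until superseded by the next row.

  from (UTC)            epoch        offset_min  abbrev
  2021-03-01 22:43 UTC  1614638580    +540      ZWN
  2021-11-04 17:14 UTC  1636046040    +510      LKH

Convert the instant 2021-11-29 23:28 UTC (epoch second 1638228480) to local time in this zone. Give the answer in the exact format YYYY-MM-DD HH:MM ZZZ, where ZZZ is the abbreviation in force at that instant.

Query: 2021-11-29 23:28 UTC
Rule 2/2 (LKH, +08:30): 2021-11-04 17:14 UTC ≤ query < +∞
23·60 + 28 + 510 = 1918 min
1918 = 1·1440 + 478; 478 = 7·60 + 58 → 07:58, 2021-11-29 + 1 day = 2021-11-30
→ 2021-11-30 07:58 LKH

2021-11-30 07:58 LKH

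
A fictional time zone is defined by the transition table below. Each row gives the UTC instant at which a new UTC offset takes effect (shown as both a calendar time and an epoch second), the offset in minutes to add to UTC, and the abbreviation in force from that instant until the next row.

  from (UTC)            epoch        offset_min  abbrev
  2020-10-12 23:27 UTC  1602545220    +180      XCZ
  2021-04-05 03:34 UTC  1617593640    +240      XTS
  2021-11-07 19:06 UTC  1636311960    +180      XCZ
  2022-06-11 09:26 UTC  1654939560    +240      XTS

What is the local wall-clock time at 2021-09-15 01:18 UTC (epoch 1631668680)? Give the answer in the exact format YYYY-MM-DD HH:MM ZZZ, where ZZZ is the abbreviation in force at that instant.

Query: 2021-09-15 01:18 UTC
Rule 2/4 (XTS, +04:00): 2021-04-05 03:34 UTC ≤ query < 2021-11-07 19:06 UTC
1·60 + 18 + 240 = 318 min
318 = 0·1440 + 318; 318 = 5·60 + 18 → 05:18, same day
→ 2021-09-15 05:18 XTS

2021-09-15 05:18 XTS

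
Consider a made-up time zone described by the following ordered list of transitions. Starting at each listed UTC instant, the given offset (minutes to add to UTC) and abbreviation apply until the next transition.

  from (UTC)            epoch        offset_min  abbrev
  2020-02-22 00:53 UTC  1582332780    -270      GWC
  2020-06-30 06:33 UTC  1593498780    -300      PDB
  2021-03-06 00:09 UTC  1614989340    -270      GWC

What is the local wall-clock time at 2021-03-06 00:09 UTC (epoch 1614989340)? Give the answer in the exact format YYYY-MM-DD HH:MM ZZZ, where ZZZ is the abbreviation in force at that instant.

2021-03-05 19:39 GWC

Query: 2021-03-06 00:09 UTC
Rule 3/3 (GWC, -04:30): 2021-03-06 00:09 UTC ≤ query < +∞
0·60 + 9 - 270 = -261 min
-261 = -1·1440 + 1179; 1179 = 19·60 + 39 → 19:39, 2021-03-06 - 1 day = 2021-03-05
→ 2021-03-05 19:39 GWC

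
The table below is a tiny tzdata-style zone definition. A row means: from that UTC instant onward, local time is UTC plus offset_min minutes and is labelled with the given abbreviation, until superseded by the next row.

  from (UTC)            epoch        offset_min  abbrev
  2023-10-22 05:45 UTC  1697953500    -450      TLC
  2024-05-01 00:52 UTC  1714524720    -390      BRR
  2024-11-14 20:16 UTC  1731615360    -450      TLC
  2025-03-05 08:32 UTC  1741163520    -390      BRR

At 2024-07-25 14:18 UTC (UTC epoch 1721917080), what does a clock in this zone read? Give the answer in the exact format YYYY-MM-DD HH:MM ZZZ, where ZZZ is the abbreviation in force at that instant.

2024-07-25 07:48 BRR

Query: 2024-07-25 14:18 UTC
Rule 2/4 (BRR, -06:30): 2024-05-01 00:52 UTC ≤ query < 2024-11-14 20:16 UTC
14·60 + 18 - 390 = 468 min
468 = 0·1440 + 468; 468 = 7·60 + 48 → 07:48, same day
→ 2024-07-25 07:48 BRR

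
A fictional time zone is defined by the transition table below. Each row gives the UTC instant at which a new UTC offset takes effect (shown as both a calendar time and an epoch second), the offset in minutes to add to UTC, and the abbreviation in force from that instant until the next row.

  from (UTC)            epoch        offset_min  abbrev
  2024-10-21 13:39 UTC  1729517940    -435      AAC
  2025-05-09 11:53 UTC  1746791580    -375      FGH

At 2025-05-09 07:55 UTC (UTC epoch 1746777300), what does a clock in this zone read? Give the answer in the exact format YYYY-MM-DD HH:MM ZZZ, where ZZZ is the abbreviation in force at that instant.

2025-05-09 00:40 AAC

Query: 2025-05-09 07:55 UTC
Rule 1/2 (AAC, -07:15): 2024-10-21 13:39 UTC ≤ query < 2025-05-09 11:53 UTC
7·60 + 55 - 435 = 40 min
40 = 0·1440 + 40; 40 = 0·60 + 40 → 00:40, same day
→ 2025-05-09 00:40 AAC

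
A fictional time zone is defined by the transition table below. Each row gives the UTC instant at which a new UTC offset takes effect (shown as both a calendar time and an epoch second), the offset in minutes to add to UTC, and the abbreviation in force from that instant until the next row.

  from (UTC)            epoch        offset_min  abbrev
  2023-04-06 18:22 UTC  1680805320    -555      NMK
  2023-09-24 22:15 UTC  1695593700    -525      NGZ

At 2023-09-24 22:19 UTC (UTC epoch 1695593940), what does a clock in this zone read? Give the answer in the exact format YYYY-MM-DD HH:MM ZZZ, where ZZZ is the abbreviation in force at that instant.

2023-09-24 13:34 NGZ

Query: 2023-09-24 22:19 UTC
Rule 2/2 (NGZ, -08:45): 2023-09-24 22:15 UTC ≤ query < +∞
22·60 + 19 - 525 = 814 min
814 = 0·1440 + 814; 814 = 13·60 + 34 → 13:34, same day
→ 2023-09-24 13:34 NGZ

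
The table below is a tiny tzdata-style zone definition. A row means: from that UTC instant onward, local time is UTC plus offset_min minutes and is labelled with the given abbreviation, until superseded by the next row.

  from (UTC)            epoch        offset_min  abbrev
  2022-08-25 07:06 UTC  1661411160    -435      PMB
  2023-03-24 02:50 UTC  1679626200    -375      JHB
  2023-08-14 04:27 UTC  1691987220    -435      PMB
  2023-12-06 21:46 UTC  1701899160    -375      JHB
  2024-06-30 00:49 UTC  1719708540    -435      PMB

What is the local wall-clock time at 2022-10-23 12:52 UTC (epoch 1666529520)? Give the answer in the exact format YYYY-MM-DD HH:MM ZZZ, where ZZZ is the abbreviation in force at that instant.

Query: 2022-10-23 12:52 UTC
Rule 1/5 (PMB, -07:15): 2022-08-25 07:06 UTC ≤ query < 2023-03-24 02:50 UTC
12·60 + 52 - 435 = 337 min
337 = 0·1440 + 337; 337 = 5·60 + 37 → 05:37, same day
→ 2022-10-23 05:37 PMB

2022-10-23 05:37 PMB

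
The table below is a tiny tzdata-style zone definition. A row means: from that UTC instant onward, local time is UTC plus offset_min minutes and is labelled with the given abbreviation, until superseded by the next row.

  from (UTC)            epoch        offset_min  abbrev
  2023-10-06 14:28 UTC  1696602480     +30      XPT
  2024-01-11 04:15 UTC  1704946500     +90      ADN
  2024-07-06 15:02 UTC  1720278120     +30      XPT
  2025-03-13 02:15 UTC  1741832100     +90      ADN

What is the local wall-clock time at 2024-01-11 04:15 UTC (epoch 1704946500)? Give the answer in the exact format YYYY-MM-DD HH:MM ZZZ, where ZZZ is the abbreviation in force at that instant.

Query: 2024-01-11 04:15 UTC
Rule 2/4 (ADN, +01:30): 2024-01-11 04:15 UTC ≤ query < 2024-07-06 15:02 UTC
4·60 + 15 + 90 = 345 min
345 = 0·1440 + 345; 345 = 5·60 + 45 → 05:45, same day
→ 2024-01-11 05:45 ADN

2024-01-11 05:45 ADN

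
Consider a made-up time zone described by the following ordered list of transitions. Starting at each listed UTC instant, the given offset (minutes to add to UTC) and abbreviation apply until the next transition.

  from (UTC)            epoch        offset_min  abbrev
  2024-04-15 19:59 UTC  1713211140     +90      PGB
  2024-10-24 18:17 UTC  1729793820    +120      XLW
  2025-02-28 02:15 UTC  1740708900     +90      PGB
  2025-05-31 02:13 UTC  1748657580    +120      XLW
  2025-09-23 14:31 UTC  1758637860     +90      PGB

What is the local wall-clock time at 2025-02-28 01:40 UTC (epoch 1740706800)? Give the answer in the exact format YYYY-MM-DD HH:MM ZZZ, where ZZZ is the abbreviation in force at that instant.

2025-02-28 03:40 XLW

Query: 2025-02-28 01:40 UTC
Rule 2/5 (XLW, +02:00): 2024-10-24 18:17 UTC ≤ query < 2025-02-28 02:15 UTC
1·60 + 40 + 120 = 220 min
220 = 0·1440 + 220; 220 = 3·60 + 40 → 03:40, same day
→ 2025-02-28 03:40 XLW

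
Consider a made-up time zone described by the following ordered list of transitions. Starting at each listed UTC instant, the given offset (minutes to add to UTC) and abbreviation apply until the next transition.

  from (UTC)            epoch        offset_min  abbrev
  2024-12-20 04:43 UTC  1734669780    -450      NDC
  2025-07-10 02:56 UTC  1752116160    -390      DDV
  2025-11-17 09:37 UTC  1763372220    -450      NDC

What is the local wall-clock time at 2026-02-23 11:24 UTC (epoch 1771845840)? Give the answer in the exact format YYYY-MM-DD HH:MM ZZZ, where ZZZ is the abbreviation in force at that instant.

2026-02-23 03:54 NDC

Query: 2026-02-23 11:24 UTC
Rule 3/3 (NDC, -07:30): 2025-11-17 09:37 UTC ≤ query < +∞
11·60 + 24 - 450 = 234 min
234 = 0·1440 + 234; 234 = 3·60 + 54 → 03:54, same day
→ 2026-02-23 03:54 NDC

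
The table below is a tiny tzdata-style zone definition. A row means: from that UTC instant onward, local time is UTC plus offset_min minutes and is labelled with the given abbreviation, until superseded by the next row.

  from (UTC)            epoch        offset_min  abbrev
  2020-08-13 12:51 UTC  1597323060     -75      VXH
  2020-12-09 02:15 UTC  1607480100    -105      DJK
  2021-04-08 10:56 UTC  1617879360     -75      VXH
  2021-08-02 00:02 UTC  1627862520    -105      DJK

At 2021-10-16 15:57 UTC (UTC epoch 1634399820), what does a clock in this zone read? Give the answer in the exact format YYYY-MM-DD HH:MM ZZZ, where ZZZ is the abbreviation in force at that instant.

Query: 2021-10-16 15:57 UTC
Rule 4/4 (DJK, -01:45): 2021-08-02 00:02 UTC ≤ query < +∞
15·60 + 57 - 105 = 852 min
852 = 0·1440 + 852; 852 = 14·60 + 12 → 14:12, same day
→ 2021-10-16 14:12 DJK

2021-10-16 14:12 DJK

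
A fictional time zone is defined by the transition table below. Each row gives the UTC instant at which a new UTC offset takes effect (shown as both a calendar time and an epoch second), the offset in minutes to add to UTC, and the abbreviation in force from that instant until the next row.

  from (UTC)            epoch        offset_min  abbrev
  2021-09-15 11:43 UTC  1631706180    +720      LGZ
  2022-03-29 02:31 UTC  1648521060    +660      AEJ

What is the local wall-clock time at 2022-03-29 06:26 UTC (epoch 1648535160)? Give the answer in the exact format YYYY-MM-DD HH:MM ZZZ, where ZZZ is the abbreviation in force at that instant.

2022-03-29 17:26 AEJ

Query: 2022-03-29 06:26 UTC
Rule 2/2 (AEJ, +11:00): 2022-03-29 02:31 UTC ≤ query < +∞
6·60 + 26 + 660 = 1046 min
1046 = 0·1440 + 1046; 1046 = 17·60 + 26 → 17:26, same day
→ 2022-03-29 17:26 AEJ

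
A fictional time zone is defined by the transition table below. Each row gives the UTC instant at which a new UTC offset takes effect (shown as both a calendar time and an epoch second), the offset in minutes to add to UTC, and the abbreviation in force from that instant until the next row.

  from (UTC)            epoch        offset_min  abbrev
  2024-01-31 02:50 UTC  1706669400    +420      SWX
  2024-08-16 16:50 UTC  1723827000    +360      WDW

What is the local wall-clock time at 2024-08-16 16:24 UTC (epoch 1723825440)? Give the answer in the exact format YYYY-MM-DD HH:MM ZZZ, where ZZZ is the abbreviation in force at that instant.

Query: 2024-08-16 16:24 UTC
Rule 1/2 (SWX, +07:00): 2024-01-31 02:50 UTC ≤ query < 2024-08-16 16:50 UTC
16·60 + 24 + 420 = 1404 min
1404 = 0·1440 + 1404; 1404 = 23·60 + 24 → 23:24, same day
→ 2024-08-16 23:24 SWX

2024-08-16 23:24 SWX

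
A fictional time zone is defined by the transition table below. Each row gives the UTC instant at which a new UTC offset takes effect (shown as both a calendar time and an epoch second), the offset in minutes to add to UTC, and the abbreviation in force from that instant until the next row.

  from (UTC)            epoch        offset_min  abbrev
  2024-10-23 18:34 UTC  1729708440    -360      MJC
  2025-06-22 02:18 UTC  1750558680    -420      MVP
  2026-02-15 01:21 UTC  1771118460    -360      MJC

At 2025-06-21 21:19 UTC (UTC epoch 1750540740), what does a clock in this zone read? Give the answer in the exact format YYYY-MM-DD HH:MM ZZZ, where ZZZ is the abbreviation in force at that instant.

2025-06-21 15:19 MJC

Query: 2025-06-21 21:19 UTC
Rule 1/3 (MJC, -06:00): 2024-10-23 18:34 UTC ≤ query < 2025-06-22 02:18 UTC
21·60 + 19 - 360 = 919 min
919 = 0·1440 + 919; 919 = 15·60 + 19 → 15:19, same day
→ 2025-06-21 15:19 MJC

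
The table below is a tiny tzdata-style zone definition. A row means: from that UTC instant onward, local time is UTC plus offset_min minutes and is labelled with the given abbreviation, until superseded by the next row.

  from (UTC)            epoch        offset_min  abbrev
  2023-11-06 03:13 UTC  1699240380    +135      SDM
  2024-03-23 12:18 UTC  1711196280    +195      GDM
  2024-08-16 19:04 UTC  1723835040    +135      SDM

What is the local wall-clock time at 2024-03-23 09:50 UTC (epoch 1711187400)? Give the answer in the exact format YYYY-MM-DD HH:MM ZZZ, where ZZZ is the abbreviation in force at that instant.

2024-03-23 12:05 SDM

Query: 2024-03-23 09:50 UTC
Rule 1/3 (SDM, +02:15): 2023-11-06 03:13 UTC ≤ query < 2024-03-23 12:18 UTC
9·60 + 50 + 135 = 725 min
725 = 0·1440 + 725; 725 = 12·60 + 5 → 12:05, same day
→ 2024-03-23 12:05 SDM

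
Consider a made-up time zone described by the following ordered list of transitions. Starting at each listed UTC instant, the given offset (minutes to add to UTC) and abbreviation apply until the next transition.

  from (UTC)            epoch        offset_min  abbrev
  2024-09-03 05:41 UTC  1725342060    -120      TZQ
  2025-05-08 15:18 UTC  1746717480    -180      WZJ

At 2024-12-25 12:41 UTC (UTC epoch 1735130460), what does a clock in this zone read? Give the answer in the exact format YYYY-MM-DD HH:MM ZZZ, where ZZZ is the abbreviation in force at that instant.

2024-12-25 10:41 TZQ

Query: 2024-12-25 12:41 UTC
Rule 1/2 (TZQ, -02:00): 2024-09-03 05:41 UTC ≤ query < 2025-05-08 15:18 UTC
12·60 + 41 - 120 = 641 min
641 = 0·1440 + 641; 641 = 10·60 + 41 → 10:41, same day
→ 2024-12-25 10:41 TZQ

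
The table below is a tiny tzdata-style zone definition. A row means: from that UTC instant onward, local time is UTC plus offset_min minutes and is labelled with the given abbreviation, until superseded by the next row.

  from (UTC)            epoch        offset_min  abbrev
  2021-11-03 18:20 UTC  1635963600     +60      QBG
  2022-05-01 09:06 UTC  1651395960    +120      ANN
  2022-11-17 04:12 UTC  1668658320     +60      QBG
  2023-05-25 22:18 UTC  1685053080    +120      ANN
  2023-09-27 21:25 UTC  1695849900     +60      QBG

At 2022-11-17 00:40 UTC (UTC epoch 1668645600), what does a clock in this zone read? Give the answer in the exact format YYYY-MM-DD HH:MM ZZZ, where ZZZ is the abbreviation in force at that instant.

Query: 2022-11-17 00:40 UTC
Rule 2/5 (ANN, +02:00): 2022-05-01 09:06 UTC ≤ query < 2022-11-17 04:12 UTC
0·60 + 40 + 120 = 160 min
160 = 0·1440 + 160; 160 = 2·60 + 40 → 02:40, same day
→ 2022-11-17 02:40 ANN

2022-11-17 02:40 ANN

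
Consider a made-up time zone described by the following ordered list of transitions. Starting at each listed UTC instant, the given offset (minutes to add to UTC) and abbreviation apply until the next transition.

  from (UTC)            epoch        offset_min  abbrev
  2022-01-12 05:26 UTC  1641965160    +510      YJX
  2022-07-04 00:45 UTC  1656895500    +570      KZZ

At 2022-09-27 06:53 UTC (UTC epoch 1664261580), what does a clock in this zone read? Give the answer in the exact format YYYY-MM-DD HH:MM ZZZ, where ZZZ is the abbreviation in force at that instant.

2022-09-27 16:23 KZZ

Query: 2022-09-27 06:53 UTC
Rule 2/2 (KZZ, +09:30): 2022-07-04 00:45 UTC ≤ query < +∞
6·60 + 53 + 570 = 983 min
983 = 0·1440 + 983; 983 = 16·60 + 23 → 16:23, same day
→ 2022-09-27 16:23 KZZ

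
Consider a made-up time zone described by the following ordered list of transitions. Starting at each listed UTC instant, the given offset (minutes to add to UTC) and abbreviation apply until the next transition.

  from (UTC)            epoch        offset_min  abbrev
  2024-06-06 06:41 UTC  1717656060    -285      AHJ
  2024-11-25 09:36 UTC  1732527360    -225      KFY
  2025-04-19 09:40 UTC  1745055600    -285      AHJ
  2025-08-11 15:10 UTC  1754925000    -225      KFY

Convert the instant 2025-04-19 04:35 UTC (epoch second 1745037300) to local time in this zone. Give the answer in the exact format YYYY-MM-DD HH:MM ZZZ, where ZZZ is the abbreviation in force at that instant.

2025-04-19 00:50 KFY

Query: 2025-04-19 04:35 UTC
Rule 2/4 (KFY, -03:45): 2024-11-25 09:36 UTC ≤ query < 2025-04-19 09:40 UTC
4·60 + 35 - 225 = 50 min
50 = 0·1440 + 50; 50 = 0·60 + 50 → 00:50, same day
→ 2025-04-19 00:50 KFY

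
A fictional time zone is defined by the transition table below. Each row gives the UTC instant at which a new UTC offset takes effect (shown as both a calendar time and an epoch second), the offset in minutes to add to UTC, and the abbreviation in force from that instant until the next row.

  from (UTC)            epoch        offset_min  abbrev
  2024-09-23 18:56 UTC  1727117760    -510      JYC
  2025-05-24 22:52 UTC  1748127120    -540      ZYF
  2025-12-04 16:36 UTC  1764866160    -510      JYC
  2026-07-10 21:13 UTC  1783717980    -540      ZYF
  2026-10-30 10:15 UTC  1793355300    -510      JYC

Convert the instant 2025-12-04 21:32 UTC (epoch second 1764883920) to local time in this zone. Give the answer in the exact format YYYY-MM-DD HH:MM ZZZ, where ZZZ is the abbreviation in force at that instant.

2025-12-04 13:02 JYC

Query: 2025-12-04 21:32 UTC
Rule 3/5 (JYC, -08:30): 2025-12-04 16:36 UTC ≤ query < 2026-07-10 21:13 UTC
21·60 + 32 - 510 = 782 min
782 = 0·1440 + 782; 782 = 13·60 + 2 → 13:02, same day
→ 2025-12-04 13:02 JYC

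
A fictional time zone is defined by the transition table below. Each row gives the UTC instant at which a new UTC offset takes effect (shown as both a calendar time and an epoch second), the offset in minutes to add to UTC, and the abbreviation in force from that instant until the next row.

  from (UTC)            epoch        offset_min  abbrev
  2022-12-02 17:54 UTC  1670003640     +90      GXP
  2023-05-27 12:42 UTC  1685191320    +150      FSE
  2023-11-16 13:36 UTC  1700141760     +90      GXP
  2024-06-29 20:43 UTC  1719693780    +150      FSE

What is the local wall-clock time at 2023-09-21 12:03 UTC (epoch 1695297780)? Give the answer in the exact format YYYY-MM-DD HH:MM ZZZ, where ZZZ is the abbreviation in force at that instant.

2023-09-21 14:33 FSE

Query: 2023-09-21 12:03 UTC
Rule 2/4 (FSE, +02:30): 2023-05-27 12:42 UTC ≤ query < 2023-11-16 13:36 UTC
12·60 + 3 + 150 = 873 min
873 = 0·1440 + 873; 873 = 14·60 + 33 → 14:33, same day
→ 2023-09-21 14:33 FSE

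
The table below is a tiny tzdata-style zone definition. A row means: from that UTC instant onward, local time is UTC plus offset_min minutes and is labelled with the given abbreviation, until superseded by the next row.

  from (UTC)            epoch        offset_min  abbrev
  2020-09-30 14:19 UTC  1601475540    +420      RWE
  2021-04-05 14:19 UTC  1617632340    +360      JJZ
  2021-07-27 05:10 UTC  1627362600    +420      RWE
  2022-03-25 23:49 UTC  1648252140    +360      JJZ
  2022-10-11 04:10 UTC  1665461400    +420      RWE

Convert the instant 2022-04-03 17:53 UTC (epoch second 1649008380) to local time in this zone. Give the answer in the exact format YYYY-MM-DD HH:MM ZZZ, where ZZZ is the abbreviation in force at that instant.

2022-04-03 23:53 JJZ

Query: 2022-04-03 17:53 UTC
Rule 4/5 (JJZ, +06:00): 2022-03-25 23:49 UTC ≤ query < 2022-10-11 04:10 UTC
17·60 + 53 + 360 = 1433 min
1433 = 0·1440 + 1433; 1433 = 23·60 + 53 → 23:53, same day
→ 2022-04-03 23:53 JJZ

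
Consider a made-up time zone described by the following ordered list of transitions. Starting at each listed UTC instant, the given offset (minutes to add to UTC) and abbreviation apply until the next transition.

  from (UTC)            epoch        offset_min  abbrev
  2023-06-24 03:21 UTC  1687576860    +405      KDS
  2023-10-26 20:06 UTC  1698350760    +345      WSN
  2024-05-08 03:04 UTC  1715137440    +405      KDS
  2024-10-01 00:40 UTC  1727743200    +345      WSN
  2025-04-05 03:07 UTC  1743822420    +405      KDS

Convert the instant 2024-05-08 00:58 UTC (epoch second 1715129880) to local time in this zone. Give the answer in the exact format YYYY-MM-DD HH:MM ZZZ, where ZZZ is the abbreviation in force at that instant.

2024-05-08 06:43 WSN

Query: 2024-05-08 00:58 UTC
Rule 2/5 (WSN, +05:45): 2023-10-26 20:06 UTC ≤ query < 2024-05-08 03:04 UTC
0·60 + 58 + 345 = 403 min
403 = 0·1440 + 403; 403 = 6·60 + 43 → 06:43, same day
→ 2024-05-08 06:43 WSN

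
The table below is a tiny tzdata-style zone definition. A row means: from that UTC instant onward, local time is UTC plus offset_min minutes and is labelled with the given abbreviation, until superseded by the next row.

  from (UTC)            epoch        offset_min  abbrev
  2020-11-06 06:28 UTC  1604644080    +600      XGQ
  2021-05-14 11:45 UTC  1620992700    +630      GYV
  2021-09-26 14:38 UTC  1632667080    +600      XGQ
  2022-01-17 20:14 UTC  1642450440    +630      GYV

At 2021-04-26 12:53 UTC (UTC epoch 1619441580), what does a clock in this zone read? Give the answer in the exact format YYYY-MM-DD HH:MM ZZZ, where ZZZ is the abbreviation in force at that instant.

Query: 2021-04-26 12:53 UTC
Rule 1/4 (XGQ, +10:00): 2020-11-06 06:28 UTC ≤ query < 2021-05-14 11:45 UTC
12·60 + 53 + 600 = 1373 min
1373 = 0·1440 + 1373; 1373 = 22·60 + 53 → 22:53, same day
→ 2021-04-26 22:53 XGQ

2021-04-26 22:53 XGQ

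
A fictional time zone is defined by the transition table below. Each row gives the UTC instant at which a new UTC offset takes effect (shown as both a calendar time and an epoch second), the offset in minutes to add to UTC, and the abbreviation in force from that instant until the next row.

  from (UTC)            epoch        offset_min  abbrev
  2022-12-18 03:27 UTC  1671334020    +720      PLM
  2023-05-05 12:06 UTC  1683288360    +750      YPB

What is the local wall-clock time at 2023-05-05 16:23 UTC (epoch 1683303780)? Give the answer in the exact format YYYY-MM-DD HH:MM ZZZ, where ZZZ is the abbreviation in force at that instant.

2023-05-06 04:53 YPB

Query: 2023-05-05 16:23 UTC
Rule 2/2 (YPB, +12:30): 2023-05-05 12:06 UTC ≤ query < +∞
16·60 + 23 + 750 = 1733 min
1733 = 1·1440 + 293; 293 = 4·60 + 53 → 04:53, 2023-05-05 + 1 day = 2023-05-06
→ 2023-05-06 04:53 YPB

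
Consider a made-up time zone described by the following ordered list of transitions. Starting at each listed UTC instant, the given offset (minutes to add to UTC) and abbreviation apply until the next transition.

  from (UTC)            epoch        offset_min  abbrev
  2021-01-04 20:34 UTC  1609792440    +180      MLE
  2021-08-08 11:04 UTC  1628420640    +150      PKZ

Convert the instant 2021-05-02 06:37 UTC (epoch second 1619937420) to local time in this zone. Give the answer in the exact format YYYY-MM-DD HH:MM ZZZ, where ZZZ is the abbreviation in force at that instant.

Query: 2021-05-02 06:37 UTC
Rule 1/2 (MLE, +03:00): 2021-01-04 20:34 UTC ≤ query < 2021-08-08 11:04 UTC
6·60 + 37 + 180 = 577 min
577 = 0·1440 + 577; 577 = 9·60 + 37 → 09:37, same day
→ 2021-05-02 09:37 MLE

2021-05-02 09:37 MLE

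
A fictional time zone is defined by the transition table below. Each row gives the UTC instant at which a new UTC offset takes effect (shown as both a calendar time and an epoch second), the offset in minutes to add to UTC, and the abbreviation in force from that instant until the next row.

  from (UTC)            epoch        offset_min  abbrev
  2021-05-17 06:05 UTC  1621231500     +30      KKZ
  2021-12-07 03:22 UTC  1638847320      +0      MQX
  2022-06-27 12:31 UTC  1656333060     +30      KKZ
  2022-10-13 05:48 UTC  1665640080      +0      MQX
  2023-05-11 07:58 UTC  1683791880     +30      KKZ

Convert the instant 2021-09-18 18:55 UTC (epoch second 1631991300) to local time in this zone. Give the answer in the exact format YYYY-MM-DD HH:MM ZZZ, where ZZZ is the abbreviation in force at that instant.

Query: 2021-09-18 18:55 UTC
Rule 1/5 (KKZ, +00:30): 2021-05-17 06:05 UTC ≤ query < 2021-12-07 03:22 UTC
18·60 + 55 + 30 = 1165 min
1165 = 0·1440 + 1165; 1165 = 19·60 + 25 → 19:25, same day
→ 2021-09-18 19:25 KKZ

2021-09-18 19:25 KKZ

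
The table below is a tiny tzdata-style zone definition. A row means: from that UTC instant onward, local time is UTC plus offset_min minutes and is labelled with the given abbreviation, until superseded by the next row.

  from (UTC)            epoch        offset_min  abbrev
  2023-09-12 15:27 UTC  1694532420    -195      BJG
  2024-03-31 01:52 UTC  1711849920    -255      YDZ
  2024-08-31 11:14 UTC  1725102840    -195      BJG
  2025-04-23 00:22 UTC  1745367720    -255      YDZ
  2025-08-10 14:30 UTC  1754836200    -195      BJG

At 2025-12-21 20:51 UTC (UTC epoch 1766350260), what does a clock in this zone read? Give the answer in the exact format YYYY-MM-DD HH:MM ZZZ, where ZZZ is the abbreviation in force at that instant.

2025-12-21 17:36 BJG

Query: 2025-12-21 20:51 UTC
Rule 5/5 (BJG, -03:15): 2025-08-10 14:30 UTC ≤ query < +∞
20·60 + 51 - 195 = 1056 min
1056 = 0·1440 + 1056; 1056 = 17·60 + 36 → 17:36, same day
→ 2025-12-21 17:36 BJG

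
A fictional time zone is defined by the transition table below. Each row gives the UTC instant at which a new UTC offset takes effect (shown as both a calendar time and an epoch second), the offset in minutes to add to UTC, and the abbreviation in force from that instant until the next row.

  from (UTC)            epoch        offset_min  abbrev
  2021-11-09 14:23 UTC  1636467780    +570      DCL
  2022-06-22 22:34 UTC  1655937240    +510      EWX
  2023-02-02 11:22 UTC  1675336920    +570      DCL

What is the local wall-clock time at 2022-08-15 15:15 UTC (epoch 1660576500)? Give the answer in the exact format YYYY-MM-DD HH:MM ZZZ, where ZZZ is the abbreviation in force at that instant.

2022-08-15 23:45 EWX

Query: 2022-08-15 15:15 UTC
Rule 2/3 (EWX, +08:30): 2022-06-22 22:34 UTC ≤ query < 2023-02-02 11:22 UTC
15·60 + 15 + 510 = 1425 min
1425 = 0·1440 + 1425; 1425 = 23·60 + 45 → 23:45, same day
→ 2022-08-15 23:45 EWX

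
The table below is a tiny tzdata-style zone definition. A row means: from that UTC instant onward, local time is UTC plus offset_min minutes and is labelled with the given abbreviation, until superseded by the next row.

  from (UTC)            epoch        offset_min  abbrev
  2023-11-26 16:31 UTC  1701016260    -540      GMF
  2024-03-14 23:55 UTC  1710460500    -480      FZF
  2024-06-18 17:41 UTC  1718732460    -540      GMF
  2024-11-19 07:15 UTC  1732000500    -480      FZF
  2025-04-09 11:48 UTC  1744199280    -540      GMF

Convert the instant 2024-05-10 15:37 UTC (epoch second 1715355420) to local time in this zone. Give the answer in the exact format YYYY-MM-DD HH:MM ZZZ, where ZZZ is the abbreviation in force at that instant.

Query: 2024-05-10 15:37 UTC
Rule 2/5 (FZF, -08:00): 2024-03-14 23:55 UTC ≤ query < 2024-06-18 17:41 UTC
15·60 + 37 - 480 = 457 min
457 = 0·1440 + 457; 457 = 7·60 + 37 → 07:37, same day
→ 2024-05-10 07:37 FZF

2024-05-10 07:37 FZF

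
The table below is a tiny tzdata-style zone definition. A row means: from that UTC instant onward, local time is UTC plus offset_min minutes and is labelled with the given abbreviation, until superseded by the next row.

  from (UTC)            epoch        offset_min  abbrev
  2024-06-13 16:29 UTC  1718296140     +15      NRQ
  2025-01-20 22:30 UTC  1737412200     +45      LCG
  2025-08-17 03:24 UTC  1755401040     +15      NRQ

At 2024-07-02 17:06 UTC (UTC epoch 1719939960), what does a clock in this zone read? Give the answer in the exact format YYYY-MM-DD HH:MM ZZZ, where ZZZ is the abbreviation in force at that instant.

Query: 2024-07-02 17:06 UTC
Rule 1/3 (NRQ, +00:15): 2024-06-13 16:29 UTC ≤ query < 2025-01-20 22:30 UTC
17·60 + 6 + 15 = 1041 min
1041 = 0·1440 + 1041; 1041 = 17·60 + 21 → 17:21, same day
→ 2024-07-02 17:21 NRQ

2024-07-02 17:21 NRQ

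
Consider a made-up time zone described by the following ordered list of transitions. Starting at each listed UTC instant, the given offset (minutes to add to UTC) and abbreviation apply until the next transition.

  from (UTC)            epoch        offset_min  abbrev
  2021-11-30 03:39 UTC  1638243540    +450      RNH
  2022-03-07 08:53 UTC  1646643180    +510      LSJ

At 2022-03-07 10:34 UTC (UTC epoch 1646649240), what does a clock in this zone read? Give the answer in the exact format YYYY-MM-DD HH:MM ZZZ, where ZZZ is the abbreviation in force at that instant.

2022-03-07 19:04 LSJ

Query: 2022-03-07 10:34 UTC
Rule 2/2 (LSJ, +08:30): 2022-03-07 08:53 UTC ≤ query < +∞
10·60 + 34 + 510 = 1144 min
1144 = 0·1440 + 1144; 1144 = 19·60 + 4 → 19:04, same day
→ 2022-03-07 19:04 LSJ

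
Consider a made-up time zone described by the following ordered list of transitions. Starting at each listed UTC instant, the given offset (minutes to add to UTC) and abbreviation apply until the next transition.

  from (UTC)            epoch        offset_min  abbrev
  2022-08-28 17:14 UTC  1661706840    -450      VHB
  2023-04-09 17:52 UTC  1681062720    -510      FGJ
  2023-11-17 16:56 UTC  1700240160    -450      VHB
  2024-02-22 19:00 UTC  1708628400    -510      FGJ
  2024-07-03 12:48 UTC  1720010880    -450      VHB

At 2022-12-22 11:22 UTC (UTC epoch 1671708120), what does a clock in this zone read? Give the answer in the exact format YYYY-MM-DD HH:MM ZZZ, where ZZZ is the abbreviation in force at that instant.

Query: 2022-12-22 11:22 UTC
Rule 1/5 (VHB, -07:30): 2022-08-28 17:14 UTC ≤ query < 2023-04-09 17:52 UTC
11·60 + 22 - 450 = 232 min
232 = 0·1440 + 232; 232 = 3·60 + 52 → 03:52, same day
→ 2022-12-22 03:52 VHB

2022-12-22 03:52 VHB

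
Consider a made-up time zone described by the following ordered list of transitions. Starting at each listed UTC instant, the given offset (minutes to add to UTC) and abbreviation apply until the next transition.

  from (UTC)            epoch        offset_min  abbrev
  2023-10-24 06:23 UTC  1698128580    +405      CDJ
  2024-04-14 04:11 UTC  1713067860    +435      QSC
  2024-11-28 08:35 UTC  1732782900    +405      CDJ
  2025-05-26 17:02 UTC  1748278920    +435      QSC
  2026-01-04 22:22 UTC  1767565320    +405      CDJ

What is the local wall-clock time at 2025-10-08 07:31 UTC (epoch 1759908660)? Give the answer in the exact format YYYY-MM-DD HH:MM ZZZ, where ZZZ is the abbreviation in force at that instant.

Query: 2025-10-08 07:31 UTC
Rule 4/5 (QSC, +07:15): 2025-05-26 17:02 UTC ≤ query < 2026-01-04 22:22 UTC
7·60 + 31 + 435 = 886 min
886 = 0·1440 + 886; 886 = 14·60 + 46 → 14:46, same day
→ 2025-10-08 14:46 QSC

2025-10-08 14:46 QSC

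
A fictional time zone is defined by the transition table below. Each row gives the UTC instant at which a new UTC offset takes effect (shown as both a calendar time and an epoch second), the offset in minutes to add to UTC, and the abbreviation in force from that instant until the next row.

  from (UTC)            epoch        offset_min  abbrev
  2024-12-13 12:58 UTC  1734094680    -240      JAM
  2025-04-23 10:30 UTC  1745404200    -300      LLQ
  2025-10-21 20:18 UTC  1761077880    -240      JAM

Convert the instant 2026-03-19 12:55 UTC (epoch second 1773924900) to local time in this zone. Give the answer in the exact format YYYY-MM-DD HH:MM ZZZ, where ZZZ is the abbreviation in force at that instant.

Query: 2026-03-19 12:55 UTC
Rule 3/3 (JAM, -04:00): 2025-10-21 20:18 UTC ≤ query < +∞
12·60 + 55 - 240 = 535 min
535 = 0·1440 + 535; 535 = 8·60 + 55 → 08:55, same day
→ 2026-03-19 08:55 JAM

2026-03-19 08:55 JAM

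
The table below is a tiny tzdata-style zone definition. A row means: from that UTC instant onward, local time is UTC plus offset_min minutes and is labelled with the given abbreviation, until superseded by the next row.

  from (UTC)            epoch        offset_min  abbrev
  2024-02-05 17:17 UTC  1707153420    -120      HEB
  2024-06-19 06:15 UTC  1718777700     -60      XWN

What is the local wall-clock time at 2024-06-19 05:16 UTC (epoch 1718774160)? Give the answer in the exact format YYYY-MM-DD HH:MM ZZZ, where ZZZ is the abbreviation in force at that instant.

Query: 2024-06-19 05:16 UTC
Rule 1/2 (HEB, -02:00): 2024-02-05 17:17 UTC ≤ query < 2024-06-19 06:15 UTC
5·60 + 16 - 120 = 196 min
196 = 0·1440 + 196; 196 = 3·60 + 16 → 03:16, same day
→ 2024-06-19 03:16 HEB

2024-06-19 03:16 HEB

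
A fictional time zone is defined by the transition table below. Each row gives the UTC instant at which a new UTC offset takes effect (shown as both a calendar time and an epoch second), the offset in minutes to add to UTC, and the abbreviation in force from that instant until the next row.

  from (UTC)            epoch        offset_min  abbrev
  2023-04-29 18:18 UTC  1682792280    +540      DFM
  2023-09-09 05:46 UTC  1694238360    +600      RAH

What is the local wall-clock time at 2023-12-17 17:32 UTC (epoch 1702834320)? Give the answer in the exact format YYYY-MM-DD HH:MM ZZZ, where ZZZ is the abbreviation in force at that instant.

Query: 2023-12-17 17:32 UTC
Rule 2/2 (RAH, +10:00): 2023-09-09 05:46 UTC ≤ query < +∞
17·60 + 32 + 600 = 1652 min
1652 = 1·1440 + 212; 212 = 3·60 + 32 → 03:32, 2023-12-17 + 1 day = 2023-12-18
→ 2023-12-18 03:32 RAH

2023-12-18 03:32 RAH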